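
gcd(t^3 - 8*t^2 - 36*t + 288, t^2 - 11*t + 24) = t - 8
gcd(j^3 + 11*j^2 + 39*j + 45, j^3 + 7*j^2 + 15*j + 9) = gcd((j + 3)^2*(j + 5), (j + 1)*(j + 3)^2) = j^2 + 6*j + 9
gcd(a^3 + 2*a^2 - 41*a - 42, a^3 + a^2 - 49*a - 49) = a^2 + 8*a + 7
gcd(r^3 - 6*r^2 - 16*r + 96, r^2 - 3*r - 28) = r + 4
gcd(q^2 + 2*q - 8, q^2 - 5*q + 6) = q - 2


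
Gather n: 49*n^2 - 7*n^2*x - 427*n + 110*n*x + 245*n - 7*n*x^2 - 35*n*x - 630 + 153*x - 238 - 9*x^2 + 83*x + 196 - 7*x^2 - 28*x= n^2*(49 - 7*x) + n*(-7*x^2 + 75*x - 182) - 16*x^2 + 208*x - 672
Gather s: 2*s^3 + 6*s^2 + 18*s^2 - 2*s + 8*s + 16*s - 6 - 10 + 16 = 2*s^3 + 24*s^2 + 22*s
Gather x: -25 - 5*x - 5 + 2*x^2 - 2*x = 2*x^2 - 7*x - 30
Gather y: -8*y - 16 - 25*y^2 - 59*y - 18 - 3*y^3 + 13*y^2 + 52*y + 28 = -3*y^3 - 12*y^2 - 15*y - 6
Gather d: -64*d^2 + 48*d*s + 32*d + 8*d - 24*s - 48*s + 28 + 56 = -64*d^2 + d*(48*s + 40) - 72*s + 84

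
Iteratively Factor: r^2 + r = (r)*(r + 1)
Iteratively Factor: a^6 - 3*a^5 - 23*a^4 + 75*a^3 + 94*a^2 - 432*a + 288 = (a - 3)*(a^5 - 23*a^3 + 6*a^2 + 112*a - 96) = (a - 4)*(a - 3)*(a^4 + 4*a^3 - 7*a^2 - 22*a + 24) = (a - 4)*(a - 3)*(a - 2)*(a^3 + 6*a^2 + 5*a - 12) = (a - 4)*(a - 3)*(a - 2)*(a - 1)*(a^2 + 7*a + 12) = (a - 4)*(a - 3)*(a - 2)*(a - 1)*(a + 4)*(a + 3)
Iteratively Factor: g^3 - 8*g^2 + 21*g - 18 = (g - 3)*(g^2 - 5*g + 6) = (g - 3)^2*(g - 2)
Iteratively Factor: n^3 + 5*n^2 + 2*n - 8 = (n + 2)*(n^2 + 3*n - 4) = (n - 1)*(n + 2)*(n + 4)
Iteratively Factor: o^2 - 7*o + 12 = (o - 3)*(o - 4)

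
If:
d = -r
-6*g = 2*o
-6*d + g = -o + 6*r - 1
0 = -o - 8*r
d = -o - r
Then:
No Solution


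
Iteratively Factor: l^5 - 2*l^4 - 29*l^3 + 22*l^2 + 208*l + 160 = (l - 4)*(l^4 + 2*l^3 - 21*l^2 - 62*l - 40) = (l - 4)*(l + 4)*(l^3 - 2*l^2 - 13*l - 10) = (l - 4)*(l + 2)*(l + 4)*(l^2 - 4*l - 5) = (l - 5)*(l - 4)*(l + 2)*(l + 4)*(l + 1)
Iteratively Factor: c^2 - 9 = (c - 3)*(c + 3)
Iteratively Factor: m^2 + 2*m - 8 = (m + 4)*(m - 2)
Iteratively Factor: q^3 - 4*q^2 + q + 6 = (q + 1)*(q^2 - 5*q + 6) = (q - 2)*(q + 1)*(q - 3)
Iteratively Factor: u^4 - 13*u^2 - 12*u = (u - 4)*(u^3 + 4*u^2 + 3*u) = (u - 4)*(u + 1)*(u^2 + 3*u) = u*(u - 4)*(u + 1)*(u + 3)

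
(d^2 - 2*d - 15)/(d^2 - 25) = (d + 3)/(d + 5)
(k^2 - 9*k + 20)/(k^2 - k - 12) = (k - 5)/(k + 3)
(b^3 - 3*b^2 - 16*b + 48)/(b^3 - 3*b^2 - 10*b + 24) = (b^2 + b - 12)/(b^2 + b - 6)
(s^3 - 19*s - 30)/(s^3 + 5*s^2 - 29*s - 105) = (s + 2)/(s + 7)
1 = 1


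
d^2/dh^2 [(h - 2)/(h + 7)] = -18/(h + 7)^3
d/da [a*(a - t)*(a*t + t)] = t*(3*a^2 - 2*a*t + 2*a - t)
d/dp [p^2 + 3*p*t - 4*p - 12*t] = 2*p + 3*t - 4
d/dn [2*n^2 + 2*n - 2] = 4*n + 2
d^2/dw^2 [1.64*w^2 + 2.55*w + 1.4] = 3.28000000000000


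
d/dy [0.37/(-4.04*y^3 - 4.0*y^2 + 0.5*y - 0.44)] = (4.4844*y^2 + 2.96*y - 0.185)/(4.04*y^3 + 4.0*y^2 - 0.5*y + 0.44)^2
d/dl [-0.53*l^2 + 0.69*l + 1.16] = 0.69 - 1.06*l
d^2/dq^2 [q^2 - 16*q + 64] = 2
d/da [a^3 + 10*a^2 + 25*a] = 3*a^2 + 20*a + 25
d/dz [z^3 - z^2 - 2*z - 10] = 3*z^2 - 2*z - 2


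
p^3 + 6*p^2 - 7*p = p*(p - 1)*(p + 7)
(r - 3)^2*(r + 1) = r^3 - 5*r^2 + 3*r + 9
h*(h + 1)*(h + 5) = h^3 + 6*h^2 + 5*h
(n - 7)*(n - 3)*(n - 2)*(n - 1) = n^4 - 13*n^3 + 53*n^2 - 83*n + 42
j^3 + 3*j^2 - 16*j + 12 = (j - 2)*(j - 1)*(j + 6)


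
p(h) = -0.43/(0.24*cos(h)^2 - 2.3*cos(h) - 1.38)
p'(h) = -0.43*(0.48*sin(h)*cos(h) - 2.3*sin(h))/(0.24*cos(h)^2 - 2.3*cos(h) - 1.38)^2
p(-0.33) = 0.13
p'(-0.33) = -0.02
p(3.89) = -0.99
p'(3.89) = -4.11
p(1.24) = 0.20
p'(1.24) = 0.20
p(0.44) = 0.13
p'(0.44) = 0.03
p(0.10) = 0.13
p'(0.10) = 0.01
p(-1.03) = 0.17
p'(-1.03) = -0.12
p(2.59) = -0.57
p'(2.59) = 1.08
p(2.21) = -5.55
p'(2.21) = 148.64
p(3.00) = -0.38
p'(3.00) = 0.13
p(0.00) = 0.12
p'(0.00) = 0.00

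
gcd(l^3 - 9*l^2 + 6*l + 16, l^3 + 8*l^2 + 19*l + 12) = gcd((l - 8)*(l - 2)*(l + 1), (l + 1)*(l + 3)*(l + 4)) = l + 1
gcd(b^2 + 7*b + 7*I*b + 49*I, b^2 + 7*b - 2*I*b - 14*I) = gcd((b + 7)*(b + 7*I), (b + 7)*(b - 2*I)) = b + 7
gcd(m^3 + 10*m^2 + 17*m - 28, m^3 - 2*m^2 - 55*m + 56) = m^2 + 6*m - 7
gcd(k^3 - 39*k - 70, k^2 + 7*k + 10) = k^2 + 7*k + 10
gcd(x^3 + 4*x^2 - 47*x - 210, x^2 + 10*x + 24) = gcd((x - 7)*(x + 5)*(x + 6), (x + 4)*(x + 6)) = x + 6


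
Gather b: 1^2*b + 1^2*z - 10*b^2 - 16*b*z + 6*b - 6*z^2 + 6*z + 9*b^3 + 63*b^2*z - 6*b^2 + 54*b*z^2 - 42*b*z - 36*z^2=9*b^3 + b^2*(63*z - 16) + b*(54*z^2 - 58*z + 7) - 42*z^2 + 7*z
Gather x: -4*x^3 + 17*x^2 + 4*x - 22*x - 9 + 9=-4*x^3 + 17*x^2 - 18*x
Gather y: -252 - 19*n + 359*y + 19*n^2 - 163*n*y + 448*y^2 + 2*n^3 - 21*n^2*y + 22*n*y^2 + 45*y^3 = 2*n^3 + 19*n^2 - 19*n + 45*y^3 + y^2*(22*n + 448) + y*(-21*n^2 - 163*n + 359) - 252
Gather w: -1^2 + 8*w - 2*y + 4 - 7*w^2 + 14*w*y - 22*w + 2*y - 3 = -7*w^2 + w*(14*y - 14)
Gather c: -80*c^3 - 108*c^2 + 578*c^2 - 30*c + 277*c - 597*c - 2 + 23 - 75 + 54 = -80*c^3 + 470*c^2 - 350*c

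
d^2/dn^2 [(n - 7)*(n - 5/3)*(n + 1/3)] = 6*n - 50/3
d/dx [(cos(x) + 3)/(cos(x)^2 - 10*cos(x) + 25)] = (cos(x) + 11)*sin(x)/(cos(x) - 5)^3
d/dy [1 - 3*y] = -3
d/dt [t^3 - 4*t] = 3*t^2 - 4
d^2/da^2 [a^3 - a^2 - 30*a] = 6*a - 2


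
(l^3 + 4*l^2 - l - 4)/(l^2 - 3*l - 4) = (l^2 + 3*l - 4)/(l - 4)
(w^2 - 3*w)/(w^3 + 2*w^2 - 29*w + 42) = w/(w^2 + 5*w - 14)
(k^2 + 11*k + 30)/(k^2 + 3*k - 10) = (k + 6)/(k - 2)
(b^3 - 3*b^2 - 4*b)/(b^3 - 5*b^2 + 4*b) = (b + 1)/(b - 1)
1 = 1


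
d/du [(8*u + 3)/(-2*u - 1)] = -2/(2*u + 1)^2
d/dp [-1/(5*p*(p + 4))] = 2*(p + 2)/(5*p^2*(p + 4)^2)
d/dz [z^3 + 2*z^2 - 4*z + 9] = 3*z^2 + 4*z - 4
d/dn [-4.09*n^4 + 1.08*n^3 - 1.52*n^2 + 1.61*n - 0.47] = -16.36*n^3 + 3.24*n^2 - 3.04*n + 1.61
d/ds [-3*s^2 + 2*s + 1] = 2 - 6*s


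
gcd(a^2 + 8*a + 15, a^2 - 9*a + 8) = 1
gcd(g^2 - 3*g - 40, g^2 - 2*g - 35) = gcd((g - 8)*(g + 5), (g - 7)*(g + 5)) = g + 5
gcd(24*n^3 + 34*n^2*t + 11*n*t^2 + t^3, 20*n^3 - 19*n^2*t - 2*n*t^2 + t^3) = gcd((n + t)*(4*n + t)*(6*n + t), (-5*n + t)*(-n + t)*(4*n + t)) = 4*n + t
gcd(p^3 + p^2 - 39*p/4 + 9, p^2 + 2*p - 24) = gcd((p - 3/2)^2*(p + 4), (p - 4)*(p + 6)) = 1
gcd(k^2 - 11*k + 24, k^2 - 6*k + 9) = k - 3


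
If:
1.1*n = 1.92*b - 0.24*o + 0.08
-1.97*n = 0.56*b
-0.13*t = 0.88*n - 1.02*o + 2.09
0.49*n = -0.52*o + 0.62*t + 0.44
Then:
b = 0.19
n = -0.06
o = 2.13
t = 1.04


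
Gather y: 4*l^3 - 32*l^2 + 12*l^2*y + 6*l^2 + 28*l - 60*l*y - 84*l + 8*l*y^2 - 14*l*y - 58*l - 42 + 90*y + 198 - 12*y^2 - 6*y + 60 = 4*l^3 - 26*l^2 - 114*l + y^2*(8*l - 12) + y*(12*l^2 - 74*l + 84) + 216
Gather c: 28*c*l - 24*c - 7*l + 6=c*(28*l - 24) - 7*l + 6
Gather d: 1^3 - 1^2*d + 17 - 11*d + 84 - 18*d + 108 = 210 - 30*d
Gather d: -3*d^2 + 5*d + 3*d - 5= -3*d^2 + 8*d - 5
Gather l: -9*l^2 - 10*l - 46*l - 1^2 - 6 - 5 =-9*l^2 - 56*l - 12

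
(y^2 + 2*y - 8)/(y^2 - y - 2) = (y + 4)/(y + 1)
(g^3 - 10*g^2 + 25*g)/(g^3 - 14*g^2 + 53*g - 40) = g*(g - 5)/(g^2 - 9*g + 8)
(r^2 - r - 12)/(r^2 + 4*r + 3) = (r - 4)/(r + 1)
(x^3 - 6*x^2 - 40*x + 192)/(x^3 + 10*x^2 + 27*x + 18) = (x^2 - 12*x + 32)/(x^2 + 4*x + 3)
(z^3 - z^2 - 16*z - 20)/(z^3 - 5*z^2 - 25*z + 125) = (z^2 + 4*z + 4)/(z^2 - 25)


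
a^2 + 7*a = a*(a + 7)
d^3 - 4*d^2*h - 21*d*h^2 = d*(d - 7*h)*(d + 3*h)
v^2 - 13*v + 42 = (v - 7)*(v - 6)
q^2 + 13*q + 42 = (q + 6)*(q + 7)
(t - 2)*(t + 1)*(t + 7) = t^3 + 6*t^2 - 9*t - 14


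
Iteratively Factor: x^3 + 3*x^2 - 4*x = (x + 4)*(x^2 - x) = (x - 1)*(x + 4)*(x)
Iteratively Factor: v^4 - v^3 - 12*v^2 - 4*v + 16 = (v + 2)*(v^3 - 3*v^2 - 6*v + 8) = (v + 2)^2*(v^2 - 5*v + 4) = (v - 1)*(v + 2)^2*(v - 4)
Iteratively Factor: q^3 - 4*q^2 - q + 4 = (q + 1)*(q^2 - 5*q + 4) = (q - 1)*(q + 1)*(q - 4)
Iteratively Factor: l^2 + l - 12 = (l + 4)*(l - 3)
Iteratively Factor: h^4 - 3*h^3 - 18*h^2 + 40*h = (h + 4)*(h^3 - 7*h^2 + 10*h) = (h - 5)*(h + 4)*(h^2 - 2*h) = (h - 5)*(h - 2)*(h + 4)*(h)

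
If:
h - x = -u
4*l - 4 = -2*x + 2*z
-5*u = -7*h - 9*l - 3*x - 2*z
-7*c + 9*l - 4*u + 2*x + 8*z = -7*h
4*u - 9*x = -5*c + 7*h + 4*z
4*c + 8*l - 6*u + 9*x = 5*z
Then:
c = -4575/593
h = 969/593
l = -712/593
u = -3535/593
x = -2566/593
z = -5176/593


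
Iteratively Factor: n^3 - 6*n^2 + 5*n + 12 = (n + 1)*(n^2 - 7*n + 12) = (n - 4)*(n + 1)*(n - 3)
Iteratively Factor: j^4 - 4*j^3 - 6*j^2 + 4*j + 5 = (j + 1)*(j^3 - 5*j^2 - j + 5) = (j - 5)*(j + 1)*(j^2 - 1) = (j - 5)*(j - 1)*(j + 1)*(j + 1)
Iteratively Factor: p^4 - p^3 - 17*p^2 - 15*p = (p - 5)*(p^3 + 4*p^2 + 3*p) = (p - 5)*(p + 3)*(p^2 + p) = (p - 5)*(p + 1)*(p + 3)*(p)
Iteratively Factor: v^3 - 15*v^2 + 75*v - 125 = (v - 5)*(v^2 - 10*v + 25) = (v - 5)^2*(v - 5)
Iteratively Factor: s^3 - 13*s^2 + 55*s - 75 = (s - 5)*(s^2 - 8*s + 15) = (s - 5)*(s - 3)*(s - 5)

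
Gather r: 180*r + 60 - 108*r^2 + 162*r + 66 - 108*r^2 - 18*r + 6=-216*r^2 + 324*r + 132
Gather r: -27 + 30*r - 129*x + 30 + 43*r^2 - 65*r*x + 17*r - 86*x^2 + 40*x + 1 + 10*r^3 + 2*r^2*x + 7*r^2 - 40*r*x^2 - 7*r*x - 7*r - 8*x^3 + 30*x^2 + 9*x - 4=10*r^3 + r^2*(2*x + 50) + r*(-40*x^2 - 72*x + 40) - 8*x^3 - 56*x^2 - 80*x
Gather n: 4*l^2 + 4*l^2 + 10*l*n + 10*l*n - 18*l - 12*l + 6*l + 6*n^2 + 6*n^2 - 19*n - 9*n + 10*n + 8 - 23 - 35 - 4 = 8*l^2 - 24*l + 12*n^2 + n*(20*l - 18) - 54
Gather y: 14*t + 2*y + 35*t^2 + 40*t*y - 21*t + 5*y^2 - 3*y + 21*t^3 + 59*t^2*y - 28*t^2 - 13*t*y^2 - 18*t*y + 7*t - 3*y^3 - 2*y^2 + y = 21*t^3 + 7*t^2 - 3*y^3 + y^2*(3 - 13*t) + y*(59*t^2 + 22*t)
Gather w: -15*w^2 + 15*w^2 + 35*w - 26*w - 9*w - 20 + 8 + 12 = 0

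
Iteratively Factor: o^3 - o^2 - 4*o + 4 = (o - 1)*(o^2 - 4) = (o - 1)*(o + 2)*(o - 2)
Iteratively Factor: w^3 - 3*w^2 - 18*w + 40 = (w - 2)*(w^2 - w - 20) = (w - 2)*(w + 4)*(w - 5)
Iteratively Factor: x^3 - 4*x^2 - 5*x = (x - 5)*(x^2 + x) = (x - 5)*(x + 1)*(x)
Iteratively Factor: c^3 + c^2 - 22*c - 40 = (c + 2)*(c^2 - c - 20) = (c + 2)*(c + 4)*(c - 5)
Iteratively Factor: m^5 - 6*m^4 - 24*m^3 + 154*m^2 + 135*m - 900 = (m - 5)*(m^4 - m^3 - 29*m^2 + 9*m + 180) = (m - 5)^2*(m^3 + 4*m^2 - 9*m - 36) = (m - 5)^2*(m + 3)*(m^2 + m - 12) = (m - 5)^2*(m + 3)*(m + 4)*(m - 3)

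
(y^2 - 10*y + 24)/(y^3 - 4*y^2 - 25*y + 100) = (y - 6)/(y^2 - 25)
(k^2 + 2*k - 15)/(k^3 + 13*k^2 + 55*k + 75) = (k - 3)/(k^2 + 8*k + 15)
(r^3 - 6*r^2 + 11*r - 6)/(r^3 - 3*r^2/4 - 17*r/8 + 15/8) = 8*(r^2 - 5*r + 6)/(8*r^2 + 2*r - 15)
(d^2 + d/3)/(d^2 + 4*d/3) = (3*d + 1)/(3*d + 4)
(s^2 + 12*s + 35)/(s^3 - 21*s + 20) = (s + 7)/(s^2 - 5*s + 4)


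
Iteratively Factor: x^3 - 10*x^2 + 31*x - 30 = (x - 3)*(x^2 - 7*x + 10) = (x - 3)*(x - 2)*(x - 5)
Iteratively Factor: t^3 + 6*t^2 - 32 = (t + 4)*(t^2 + 2*t - 8) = (t - 2)*(t + 4)*(t + 4)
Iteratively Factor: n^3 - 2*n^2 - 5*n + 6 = (n - 3)*(n^2 + n - 2) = (n - 3)*(n - 1)*(n + 2)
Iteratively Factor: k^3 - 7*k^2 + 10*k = (k - 2)*(k^2 - 5*k) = (k - 5)*(k - 2)*(k)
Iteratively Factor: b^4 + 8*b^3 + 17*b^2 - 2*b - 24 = (b + 3)*(b^3 + 5*b^2 + 2*b - 8) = (b - 1)*(b + 3)*(b^2 + 6*b + 8) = (b - 1)*(b + 2)*(b + 3)*(b + 4)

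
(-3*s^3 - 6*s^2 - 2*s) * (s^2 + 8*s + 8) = -3*s^5 - 30*s^4 - 74*s^3 - 64*s^2 - 16*s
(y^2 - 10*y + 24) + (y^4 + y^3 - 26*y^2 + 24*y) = y^4 + y^3 - 25*y^2 + 14*y + 24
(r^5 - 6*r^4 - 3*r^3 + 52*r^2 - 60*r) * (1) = r^5 - 6*r^4 - 3*r^3 + 52*r^2 - 60*r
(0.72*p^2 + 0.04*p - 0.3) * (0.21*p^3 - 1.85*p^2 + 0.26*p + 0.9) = 0.1512*p^5 - 1.3236*p^4 + 0.0502*p^3 + 1.2134*p^2 - 0.042*p - 0.27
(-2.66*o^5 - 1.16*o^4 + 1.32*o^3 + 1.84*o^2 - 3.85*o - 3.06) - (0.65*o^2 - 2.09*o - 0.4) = -2.66*o^5 - 1.16*o^4 + 1.32*o^3 + 1.19*o^2 - 1.76*o - 2.66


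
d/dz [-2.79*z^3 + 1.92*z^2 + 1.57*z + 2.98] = -8.37*z^2 + 3.84*z + 1.57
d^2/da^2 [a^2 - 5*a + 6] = 2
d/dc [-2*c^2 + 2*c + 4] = 2 - 4*c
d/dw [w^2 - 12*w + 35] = 2*w - 12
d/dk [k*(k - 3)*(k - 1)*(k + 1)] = 4*k^3 - 9*k^2 - 2*k + 3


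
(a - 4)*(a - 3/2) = a^2 - 11*a/2 + 6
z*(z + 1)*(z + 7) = z^3 + 8*z^2 + 7*z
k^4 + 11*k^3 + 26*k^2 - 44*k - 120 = (k - 2)*(k + 2)*(k + 5)*(k + 6)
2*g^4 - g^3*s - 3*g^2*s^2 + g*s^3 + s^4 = (-g + s)^2*(g + s)*(2*g + s)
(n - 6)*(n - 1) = n^2 - 7*n + 6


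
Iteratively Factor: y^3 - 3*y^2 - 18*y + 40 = (y - 2)*(y^2 - y - 20) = (y - 2)*(y + 4)*(y - 5)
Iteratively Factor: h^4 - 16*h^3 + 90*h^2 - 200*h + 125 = (h - 5)*(h^3 - 11*h^2 + 35*h - 25) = (h - 5)^2*(h^2 - 6*h + 5) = (h - 5)^2*(h - 1)*(h - 5)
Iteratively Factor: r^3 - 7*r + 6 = (r - 1)*(r^2 + r - 6) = (r - 2)*(r - 1)*(r + 3)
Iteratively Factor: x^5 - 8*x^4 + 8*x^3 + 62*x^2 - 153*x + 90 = (x - 3)*(x^4 - 5*x^3 - 7*x^2 + 41*x - 30) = (x - 3)*(x - 2)*(x^3 - 3*x^2 - 13*x + 15) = (x - 3)*(x - 2)*(x - 1)*(x^2 - 2*x - 15) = (x - 5)*(x - 3)*(x - 2)*(x - 1)*(x + 3)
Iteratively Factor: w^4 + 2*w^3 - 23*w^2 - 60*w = (w + 4)*(w^3 - 2*w^2 - 15*w) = (w - 5)*(w + 4)*(w^2 + 3*w) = w*(w - 5)*(w + 4)*(w + 3)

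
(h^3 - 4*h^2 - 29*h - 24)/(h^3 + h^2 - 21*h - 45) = (h^2 - 7*h - 8)/(h^2 - 2*h - 15)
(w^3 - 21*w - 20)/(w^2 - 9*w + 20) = (w^2 + 5*w + 4)/(w - 4)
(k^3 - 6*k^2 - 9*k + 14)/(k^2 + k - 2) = k - 7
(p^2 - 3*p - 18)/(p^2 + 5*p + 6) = (p - 6)/(p + 2)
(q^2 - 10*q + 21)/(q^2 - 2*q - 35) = (q - 3)/(q + 5)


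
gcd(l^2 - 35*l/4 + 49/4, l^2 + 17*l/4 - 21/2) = l - 7/4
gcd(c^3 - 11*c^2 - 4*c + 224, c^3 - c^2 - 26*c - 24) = c + 4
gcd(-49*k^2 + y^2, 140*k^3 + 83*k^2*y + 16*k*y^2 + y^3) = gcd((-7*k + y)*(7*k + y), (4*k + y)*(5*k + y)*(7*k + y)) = 7*k + y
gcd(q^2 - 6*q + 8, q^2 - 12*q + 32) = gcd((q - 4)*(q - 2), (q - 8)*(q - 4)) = q - 4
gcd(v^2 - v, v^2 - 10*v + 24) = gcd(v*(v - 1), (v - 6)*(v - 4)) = 1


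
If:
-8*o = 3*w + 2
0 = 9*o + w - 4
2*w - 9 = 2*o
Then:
No Solution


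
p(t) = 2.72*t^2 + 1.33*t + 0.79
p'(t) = 5.44*t + 1.33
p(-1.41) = 4.32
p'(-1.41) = -6.34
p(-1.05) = 2.39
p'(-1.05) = -4.38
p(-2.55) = 15.09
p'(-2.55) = -12.54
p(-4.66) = 53.66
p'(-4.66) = -24.02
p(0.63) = 2.71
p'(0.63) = 4.76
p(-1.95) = 8.54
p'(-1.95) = -9.28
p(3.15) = 31.97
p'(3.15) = 18.47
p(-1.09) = 2.57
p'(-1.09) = -4.60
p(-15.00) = 592.84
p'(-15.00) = -80.27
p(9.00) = 233.08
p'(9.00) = 50.29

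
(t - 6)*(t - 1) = t^2 - 7*t + 6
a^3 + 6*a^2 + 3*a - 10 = (a - 1)*(a + 2)*(a + 5)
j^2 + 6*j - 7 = (j - 1)*(j + 7)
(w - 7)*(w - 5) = w^2 - 12*w + 35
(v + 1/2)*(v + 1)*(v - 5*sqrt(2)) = v^3 - 5*sqrt(2)*v^2 + 3*v^2/2 - 15*sqrt(2)*v/2 + v/2 - 5*sqrt(2)/2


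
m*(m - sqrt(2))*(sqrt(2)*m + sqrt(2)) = sqrt(2)*m^3 - 2*m^2 + sqrt(2)*m^2 - 2*m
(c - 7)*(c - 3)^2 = c^3 - 13*c^2 + 51*c - 63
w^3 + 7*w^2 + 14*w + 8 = (w + 1)*(w + 2)*(w + 4)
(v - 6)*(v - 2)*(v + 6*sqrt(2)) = v^3 - 8*v^2 + 6*sqrt(2)*v^2 - 48*sqrt(2)*v + 12*v + 72*sqrt(2)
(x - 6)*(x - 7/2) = x^2 - 19*x/2 + 21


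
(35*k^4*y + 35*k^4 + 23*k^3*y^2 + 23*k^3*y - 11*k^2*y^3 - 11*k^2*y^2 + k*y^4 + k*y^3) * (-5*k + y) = -175*k^5*y - 175*k^5 - 80*k^4*y^2 - 80*k^4*y + 78*k^3*y^3 + 78*k^3*y^2 - 16*k^2*y^4 - 16*k^2*y^3 + k*y^5 + k*y^4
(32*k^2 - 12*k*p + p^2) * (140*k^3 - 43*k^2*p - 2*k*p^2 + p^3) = 4480*k^5 - 3056*k^4*p + 592*k^3*p^2 + 13*k^2*p^3 - 14*k*p^4 + p^5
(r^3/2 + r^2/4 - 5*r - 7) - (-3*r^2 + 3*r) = r^3/2 + 13*r^2/4 - 8*r - 7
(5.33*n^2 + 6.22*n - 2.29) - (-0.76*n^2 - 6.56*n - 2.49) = 6.09*n^2 + 12.78*n + 0.2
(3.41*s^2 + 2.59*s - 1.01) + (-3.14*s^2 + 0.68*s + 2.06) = 0.27*s^2 + 3.27*s + 1.05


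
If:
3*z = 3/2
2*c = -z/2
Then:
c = -1/8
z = 1/2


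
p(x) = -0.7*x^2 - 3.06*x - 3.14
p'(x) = -1.4*x - 3.06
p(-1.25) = -0.41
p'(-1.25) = -1.31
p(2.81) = -17.27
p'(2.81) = -6.99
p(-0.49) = -1.81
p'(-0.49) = -2.37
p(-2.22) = 0.20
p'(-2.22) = 0.05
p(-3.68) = -1.36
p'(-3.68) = 2.09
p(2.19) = -13.20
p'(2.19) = -6.13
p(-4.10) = -2.36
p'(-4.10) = 2.68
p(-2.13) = 0.20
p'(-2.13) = -0.08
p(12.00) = -140.66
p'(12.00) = -19.86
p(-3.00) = -0.26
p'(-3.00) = 1.14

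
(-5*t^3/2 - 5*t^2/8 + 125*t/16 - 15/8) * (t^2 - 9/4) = -5*t^5/2 - 5*t^4/8 + 215*t^3/16 - 15*t^2/32 - 1125*t/64 + 135/32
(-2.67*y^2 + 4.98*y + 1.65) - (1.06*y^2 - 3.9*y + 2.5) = -3.73*y^2 + 8.88*y - 0.85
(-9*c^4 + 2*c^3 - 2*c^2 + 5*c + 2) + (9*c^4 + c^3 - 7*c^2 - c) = 3*c^3 - 9*c^2 + 4*c + 2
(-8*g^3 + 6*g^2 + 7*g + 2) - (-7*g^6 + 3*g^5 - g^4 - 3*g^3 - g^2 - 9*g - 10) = 7*g^6 - 3*g^5 + g^4 - 5*g^3 + 7*g^2 + 16*g + 12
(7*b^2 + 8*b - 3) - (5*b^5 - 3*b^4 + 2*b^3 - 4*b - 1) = -5*b^5 + 3*b^4 - 2*b^3 + 7*b^2 + 12*b - 2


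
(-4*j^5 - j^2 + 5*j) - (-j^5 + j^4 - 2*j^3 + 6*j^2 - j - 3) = -3*j^5 - j^4 + 2*j^3 - 7*j^2 + 6*j + 3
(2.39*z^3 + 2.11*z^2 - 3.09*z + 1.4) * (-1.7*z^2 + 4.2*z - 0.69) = -4.063*z^5 + 6.451*z^4 + 12.4659*z^3 - 16.8139*z^2 + 8.0121*z - 0.966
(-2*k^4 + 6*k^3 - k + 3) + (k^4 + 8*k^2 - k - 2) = -k^4 + 6*k^3 + 8*k^2 - 2*k + 1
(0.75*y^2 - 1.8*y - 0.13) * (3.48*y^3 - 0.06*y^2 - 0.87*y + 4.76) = 2.61*y^5 - 6.309*y^4 - 0.9969*y^3 + 5.1438*y^2 - 8.4549*y - 0.6188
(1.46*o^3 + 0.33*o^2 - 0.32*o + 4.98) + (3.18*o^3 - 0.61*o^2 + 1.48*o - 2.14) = 4.64*o^3 - 0.28*o^2 + 1.16*o + 2.84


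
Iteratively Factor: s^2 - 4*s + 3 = (s - 1)*(s - 3)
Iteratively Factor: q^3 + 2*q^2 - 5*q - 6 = (q + 1)*(q^2 + q - 6) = (q + 1)*(q + 3)*(q - 2)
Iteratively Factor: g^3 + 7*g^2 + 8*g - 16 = (g - 1)*(g^2 + 8*g + 16) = (g - 1)*(g + 4)*(g + 4)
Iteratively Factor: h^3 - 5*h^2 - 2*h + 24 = (h + 2)*(h^2 - 7*h + 12) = (h - 4)*(h + 2)*(h - 3)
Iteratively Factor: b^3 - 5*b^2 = (b - 5)*(b^2) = b*(b - 5)*(b)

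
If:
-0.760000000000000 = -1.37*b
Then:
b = 0.55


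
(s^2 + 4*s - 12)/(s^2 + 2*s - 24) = (s - 2)/(s - 4)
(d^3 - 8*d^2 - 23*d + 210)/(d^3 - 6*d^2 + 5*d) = (d^3 - 8*d^2 - 23*d + 210)/(d*(d^2 - 6*d + 5))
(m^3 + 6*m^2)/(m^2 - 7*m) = m*(m + 6)/(m - 7)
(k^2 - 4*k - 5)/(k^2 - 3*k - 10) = (k + 1)/(k + 2)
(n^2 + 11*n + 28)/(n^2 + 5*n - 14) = (n + 4)/(n - 2)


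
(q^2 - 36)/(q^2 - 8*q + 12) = (q + 6)/(q - 2)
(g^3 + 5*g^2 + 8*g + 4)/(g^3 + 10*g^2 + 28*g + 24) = (g + 1)/(g + 6)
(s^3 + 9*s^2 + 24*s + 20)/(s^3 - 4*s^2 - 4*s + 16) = (s^2 + 7*s + 10)/(s^2 - 6*s + 8)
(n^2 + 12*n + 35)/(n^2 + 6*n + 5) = (n + 7)/(n + 1)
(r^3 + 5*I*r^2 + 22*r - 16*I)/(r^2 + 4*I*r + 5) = (r^2 + 6*I*r + 16)/(r + 5*I)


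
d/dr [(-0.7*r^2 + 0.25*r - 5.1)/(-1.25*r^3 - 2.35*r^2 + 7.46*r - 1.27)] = (-0.875*r^4 + 0.625*r^3 - 23.7595*r^2 - 22.192*r + 37.7285)/(1.5625*r^6 + 5.875*r^5 - 13.1275*r^4 - 31.887*r^3 + 61.6206*r^2 - 18.9484*r + 1.6129)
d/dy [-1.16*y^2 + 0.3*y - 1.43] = 0.3 - 2.32*y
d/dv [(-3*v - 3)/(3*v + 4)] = -3/(3*v + 4)^2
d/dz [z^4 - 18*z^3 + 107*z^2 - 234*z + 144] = 4*z^3 - 54*z^2 + 214*z - 234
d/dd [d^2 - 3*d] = 2*d - 3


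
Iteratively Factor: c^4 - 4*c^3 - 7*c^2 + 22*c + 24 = (c - 3)*(c^3 - c^2 - 10*c - 8) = (c - 3)*(c + 2)*(c^2 - 3*c - 4) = (c - 3)*(c + 1)*(c + 2)*(c - 4)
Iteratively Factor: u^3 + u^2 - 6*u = (u)*(u^2 + u - 6) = u*(u + 3)*(u - 2)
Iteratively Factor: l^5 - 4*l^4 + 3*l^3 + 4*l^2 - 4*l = (l - 2)*(l^4 - 2*l^3 - l^2 + 2*l) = (l - 2)*(l + 1)*(l^3 - 3*l^2 + 2*l) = (l - 2)*(l - 1)*(l + 1)*(l^2 - 2*l) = l*(l - 2)*(l - 1)*(l + 1)*(l - 2)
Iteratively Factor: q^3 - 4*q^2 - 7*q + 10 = (q + 2)*(q^2 - 6*q + 5) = (q - 1)*(q + 2)*(q - 5)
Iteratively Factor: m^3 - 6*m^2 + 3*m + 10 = (m - 5)*(m^2 - m - 2) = (m - 5)*(m - 2)*(m + 1)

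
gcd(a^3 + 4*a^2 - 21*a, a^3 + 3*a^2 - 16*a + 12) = 1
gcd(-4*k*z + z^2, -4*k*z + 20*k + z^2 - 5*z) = -4*k + z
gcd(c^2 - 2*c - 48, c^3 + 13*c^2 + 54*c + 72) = c + 6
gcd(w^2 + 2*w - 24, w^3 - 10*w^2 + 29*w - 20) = w - 4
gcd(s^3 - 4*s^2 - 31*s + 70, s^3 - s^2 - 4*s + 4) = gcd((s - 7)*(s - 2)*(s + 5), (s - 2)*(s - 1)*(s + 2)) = s - 2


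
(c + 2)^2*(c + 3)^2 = c^4 + 10*c^3 + 37*c^2 + 60*c + 36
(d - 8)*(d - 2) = d^2 - 10*d + 16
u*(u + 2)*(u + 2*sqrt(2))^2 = u^4 + 2*u^3 + 4*sqrt(2)*u^3 + 8*u^2 + 8*sqrt(2)*u^2 + 16*u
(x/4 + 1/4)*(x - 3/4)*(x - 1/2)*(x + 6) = x^4/4 + 23*x^3/16 - 19*x^2/32 - 39*x/32 + 9/16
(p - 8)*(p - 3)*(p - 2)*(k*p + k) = k*p^4 - 12*k*p^3 + 33*k*p^2 - 2*k*p - 48*k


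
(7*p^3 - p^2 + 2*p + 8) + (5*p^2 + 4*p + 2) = 7*p^3 + 4*p^2 + 6*p + 10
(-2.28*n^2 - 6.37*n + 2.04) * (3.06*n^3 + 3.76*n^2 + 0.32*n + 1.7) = -6.9768*n^5 - 28.065*n^4 - 18.4384*n^3 + 1.756*n^2 - 10.1762*n + 3.468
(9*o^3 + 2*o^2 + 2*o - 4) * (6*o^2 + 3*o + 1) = 54*o^5 + 39*o^4 + 27*o^3 - 16*o^2 - 10*o - 4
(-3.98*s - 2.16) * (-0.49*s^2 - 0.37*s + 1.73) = 1.9502*s^3 + 2.531*s^2 - 6.0862*s - 3.7368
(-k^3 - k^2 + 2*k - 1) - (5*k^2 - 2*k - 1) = -k^3 - 6*k^2 + 4*k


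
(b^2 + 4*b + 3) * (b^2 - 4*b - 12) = b^4 - 25*b^2 - 60*b - 36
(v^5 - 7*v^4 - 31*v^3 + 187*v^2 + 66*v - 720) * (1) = v^5 - 7*v^4 - 31*v^3 + 187*v^2 + 66*v - 720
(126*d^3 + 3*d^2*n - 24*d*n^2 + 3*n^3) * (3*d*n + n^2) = 378*d^4*n + 135*d^3*n^2 - 69*d^2*n^3 - 15*d*n^4 + 3*n^5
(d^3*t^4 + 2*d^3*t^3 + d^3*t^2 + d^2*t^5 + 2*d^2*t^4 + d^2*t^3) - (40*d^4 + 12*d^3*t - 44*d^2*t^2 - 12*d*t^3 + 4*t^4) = -40*d^4 + d^3*t^4 + 2*d^3*t^3 + d^3*t^2 - 12*d^3*t + d^2*t^5 + 2*d^2*t^4 + d^2*t^3 + 44*d^2*t^2 + 12*d*t^3 - 4*t^4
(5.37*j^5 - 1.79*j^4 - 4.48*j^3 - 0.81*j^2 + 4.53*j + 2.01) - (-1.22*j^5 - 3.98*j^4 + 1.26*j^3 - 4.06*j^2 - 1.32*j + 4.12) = 6.59*j^5 + 2.19*j^4 - 5.74*j^3 + 3.25*j^2 + 5.85*j - 2.11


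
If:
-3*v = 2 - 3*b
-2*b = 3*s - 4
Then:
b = v + 2/3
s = 8/9 - 2*v/3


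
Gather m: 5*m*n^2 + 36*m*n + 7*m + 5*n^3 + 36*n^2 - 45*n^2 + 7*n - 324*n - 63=m*(5*n^2 + 36*n + 7) + 5*n^3 - 9*n^2 - 317*n - 63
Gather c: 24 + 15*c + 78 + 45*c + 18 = 60*c + 120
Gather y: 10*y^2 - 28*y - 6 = 10*y^2 - 28*y - 6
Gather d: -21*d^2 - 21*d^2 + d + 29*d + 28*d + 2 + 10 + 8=-42*d^2 + 58*d + 20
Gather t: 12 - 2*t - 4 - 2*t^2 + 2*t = 8 - 2*t^2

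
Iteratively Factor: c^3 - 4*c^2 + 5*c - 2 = (c - 2)*(c^2 - 2*c + 1) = (c - 2)*(c - 1)*(c - 1)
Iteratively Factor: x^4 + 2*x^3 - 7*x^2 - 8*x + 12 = (x + 3)*(x^3 - x^2 - 4*x + 4) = (x + 2)*(x + 3)*(x^2 - 3*x + 2) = (x - 2)*(x + 2)*(x + 3)*(x - 1)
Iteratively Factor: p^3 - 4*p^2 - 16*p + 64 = (p - 4)*(p^2 - 16) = (p - 4)^2*(p + 4)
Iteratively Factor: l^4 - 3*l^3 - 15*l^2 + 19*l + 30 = (l - 5)*(l^3 + 2*l^2 - 5*l - 6) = (l - 5)*(l - 2)*(l^2 + 4*l + 3) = (l - 5)*(l - 2)*(l + 1)*(l + 3)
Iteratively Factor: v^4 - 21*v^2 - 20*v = (v + 4)*(v^3 - 4*v^2 - 5*v) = (v - 5)*(v + 4)*(v^2 + v) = (v - 5)*(v + 1)*(v + 4)*(v)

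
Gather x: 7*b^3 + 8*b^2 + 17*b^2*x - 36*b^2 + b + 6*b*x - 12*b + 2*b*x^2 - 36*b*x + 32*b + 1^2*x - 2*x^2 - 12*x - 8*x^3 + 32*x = 7*b^3 - 28*b^2 + 21*b - 8*x^3 + x^2*(2*b - 2) + x*(17*b^2 - 30*b + 21)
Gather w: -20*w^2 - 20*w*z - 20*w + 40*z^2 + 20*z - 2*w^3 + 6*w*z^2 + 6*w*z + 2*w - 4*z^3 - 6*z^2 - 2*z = -2*w^3 - 20*w^2 + w*(6*z^2 - 14*z - 18) - 4*z^3 + 34*z^2 + 18*z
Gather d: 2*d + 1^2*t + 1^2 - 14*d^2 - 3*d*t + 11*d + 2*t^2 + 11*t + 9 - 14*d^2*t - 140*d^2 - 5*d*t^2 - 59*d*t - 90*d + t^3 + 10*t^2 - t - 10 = d^2*(-14*t - 154) + d*(-5*t^2 - 62*t - 77) + t^3 + 12*t^2 + 11*t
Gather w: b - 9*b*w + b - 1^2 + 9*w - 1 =2*b + w*(9 - 9*b) - 2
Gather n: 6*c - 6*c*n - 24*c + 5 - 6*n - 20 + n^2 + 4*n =-18*c + n^2 + n*(-6*c - 2) - 15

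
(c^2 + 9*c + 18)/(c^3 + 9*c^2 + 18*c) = 1/c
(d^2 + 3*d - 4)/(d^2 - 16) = (d - 1)/(d - 4)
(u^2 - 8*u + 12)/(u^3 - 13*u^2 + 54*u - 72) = (u - 2)/(u^2 - 7*u + 12)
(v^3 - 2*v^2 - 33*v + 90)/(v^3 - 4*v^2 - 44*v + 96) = (v^2 - 8*v + 15)/(v^2 - 10*v + 16)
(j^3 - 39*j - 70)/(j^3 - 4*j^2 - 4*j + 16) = (j^2 - 2*j - 35)/(j^2 - 6*j + 8)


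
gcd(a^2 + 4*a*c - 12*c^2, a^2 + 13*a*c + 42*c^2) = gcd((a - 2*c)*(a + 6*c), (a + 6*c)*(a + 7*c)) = a + 6*c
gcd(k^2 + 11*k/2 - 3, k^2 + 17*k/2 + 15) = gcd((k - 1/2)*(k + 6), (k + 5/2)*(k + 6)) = k + 6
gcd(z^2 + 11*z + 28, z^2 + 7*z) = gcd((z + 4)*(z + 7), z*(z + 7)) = z + 7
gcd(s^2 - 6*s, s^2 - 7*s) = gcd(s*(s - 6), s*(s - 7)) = s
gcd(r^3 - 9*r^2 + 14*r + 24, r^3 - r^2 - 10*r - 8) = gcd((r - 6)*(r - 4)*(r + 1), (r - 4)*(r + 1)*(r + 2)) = r^2 - 3*r - 4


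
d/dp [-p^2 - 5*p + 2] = -2*p - 5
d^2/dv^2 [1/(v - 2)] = 2/(v - 2)^3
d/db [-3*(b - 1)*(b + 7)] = -6*b - 18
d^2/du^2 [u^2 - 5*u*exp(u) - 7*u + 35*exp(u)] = -5*u*exp(u) + 25*exp(u) + 2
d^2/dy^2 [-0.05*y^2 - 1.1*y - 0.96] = -0.100000000000000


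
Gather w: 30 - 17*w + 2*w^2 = 2*w^2 - 17*w + 30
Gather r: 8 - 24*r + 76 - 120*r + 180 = 264 - 144*r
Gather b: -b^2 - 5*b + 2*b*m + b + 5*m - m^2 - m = -b^2 + b*(2*m - 4) - m^2 + 4*m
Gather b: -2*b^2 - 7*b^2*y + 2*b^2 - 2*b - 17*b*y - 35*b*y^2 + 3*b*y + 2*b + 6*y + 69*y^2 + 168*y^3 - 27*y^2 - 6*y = -7*b^2*y + b*(-35*y^2 - 14*y) + 168*y^3 + 42*y^2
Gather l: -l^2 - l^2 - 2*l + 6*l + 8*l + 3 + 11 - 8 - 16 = -2*l^2 + 12*l - 10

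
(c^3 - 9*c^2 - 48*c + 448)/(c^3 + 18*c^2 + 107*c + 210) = (c^2 - 16*c + 64)/(c^2 + 11*c + 30)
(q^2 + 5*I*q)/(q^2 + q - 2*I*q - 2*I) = q*(q + 5*I)/(q^2 + q - 2*I*q - 2*I)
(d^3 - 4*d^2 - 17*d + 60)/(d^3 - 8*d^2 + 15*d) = (d + 4)/d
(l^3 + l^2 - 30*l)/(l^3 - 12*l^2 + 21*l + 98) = l*(l^2 + l - 30)/(l^3 - 12*l^2 + 21*l + 98)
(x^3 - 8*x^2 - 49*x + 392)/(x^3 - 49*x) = (x - 8)/x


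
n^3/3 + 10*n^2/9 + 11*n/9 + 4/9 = (n/3 + 1/3)*(n + 1)*(n + 4/3)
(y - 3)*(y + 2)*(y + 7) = y^3 + 6*y^2 - 13*y - 42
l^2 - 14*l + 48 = (l - 8)*(l - 6)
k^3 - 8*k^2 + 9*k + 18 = (k - 6)*(k - 3)*(k + 1)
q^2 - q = q*(q - 1)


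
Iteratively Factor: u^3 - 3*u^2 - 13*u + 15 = (u - 1)*(u^2 - 2*u - 15) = (u - 5)*(u - 1)*(u + 3)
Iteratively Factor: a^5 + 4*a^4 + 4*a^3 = (a)*(a^4 + 4*a^3 + 4*a^2) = a*(a + 2)*(a^3 + 2*a^2) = a^2*(a + 2)*(a^2 + 2*a) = a^2*(a + 2)^2*(a)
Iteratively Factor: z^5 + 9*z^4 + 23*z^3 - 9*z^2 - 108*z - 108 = (z + 2)*(z^4 + 7*z^3 + 9*z^2 - 27*z - 54) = (z + 2)*(z + 3)*(z^3 + 4*z^2 - 3*z - 18) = (z + 2)*(z + 3)^2*(z^2 + z - 6) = (z - 2)*(z + 2)*(z + 3)^2*(z + 3)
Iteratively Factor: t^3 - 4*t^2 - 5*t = (t)*(t^2 - 4*t - 5) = t*(t - 5)*(t + 1)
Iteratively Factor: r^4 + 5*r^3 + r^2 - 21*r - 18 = (r + 1)*(r^3 + 4*r^2 - 3*r - 18) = (r + 1)*(r + 3)*(r^2 + r - 6) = (r + 1)*(r + 3)^2*(r - 2)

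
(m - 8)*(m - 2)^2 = m^3 - 12*m^2 + 36*m - 32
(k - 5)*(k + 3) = k^2 - 2*k - 15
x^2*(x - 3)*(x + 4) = x^4 + x^3 - 12*x^2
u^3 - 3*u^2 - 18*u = u*(u - 6)*(u + 3)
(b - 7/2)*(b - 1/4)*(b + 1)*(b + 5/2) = b^4 - b^3/4 - 39*b^2/4 - 101*b/16 + 35/16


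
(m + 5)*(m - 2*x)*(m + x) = m^3 - m^2*x + 5*m^2 - 2*m*x^2 - 5*m*x - 10*x^2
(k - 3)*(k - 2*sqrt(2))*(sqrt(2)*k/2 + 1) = sqrt(2)*k^3/2 - 3*sqrt(2)*k^2/2 - k^2 - 2*sqrt(2)*k + 3*k + 6*sqrt(2)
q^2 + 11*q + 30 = (q + 5)*(q + 6)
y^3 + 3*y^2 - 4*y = y*(y - 1)*(y + 4)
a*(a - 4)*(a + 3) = a^3 - a^2 - 12*a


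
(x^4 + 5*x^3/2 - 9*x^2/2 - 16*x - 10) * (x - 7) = x^5 - 9*x^4/2 - 22*x^3 + 31*x^2/2 + 102*x + 70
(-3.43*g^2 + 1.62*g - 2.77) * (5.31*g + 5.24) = -18.2133*g^3 - 9.371*g^2 - 6.2199*g - 14.5148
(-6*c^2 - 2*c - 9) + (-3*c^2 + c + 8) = -9*c^2 - c - 1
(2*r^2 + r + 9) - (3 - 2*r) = 2*r^2 + 3*r + 6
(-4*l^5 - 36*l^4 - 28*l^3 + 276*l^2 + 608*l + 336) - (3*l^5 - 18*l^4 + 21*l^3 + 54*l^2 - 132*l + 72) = -7*l^5 - 18*l^4 - 49*l^3 + 222*l^2 + 740*l + 264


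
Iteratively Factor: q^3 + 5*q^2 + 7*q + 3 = (q + 3)*(q^2 + 2*q + 1) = (q + 1)*(q + 3)*(q + 1)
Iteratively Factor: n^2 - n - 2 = (n - 2)*(n + 1)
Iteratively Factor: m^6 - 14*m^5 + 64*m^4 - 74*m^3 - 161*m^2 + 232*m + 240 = (m - 3)*(m^5 - 11*m^4 + 31*m^3 + 19*m^2 - 104*m - 80) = (m - 4)*(m - 3)*(m^4 - 7*m^3 + 3*m^2 + 31*m + 20) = (m - 4)*(m - 3)*(m + 1)*(m^3 - 8*m^2 + 11*m + 20) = (m - 4)*(m - 3)*(m + 1)^2*(m^2 - 9*m + 20) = (m - 5)*(m - 4)*(m - 3)*(m + 1)^2*(m - 4)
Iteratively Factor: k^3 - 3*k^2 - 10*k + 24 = (k - 4)*(k^2 + k - 6) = (k - 4)*(k - 2)*(k + 3)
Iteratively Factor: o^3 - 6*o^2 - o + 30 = (o - 3)*(o^2 - 3*o - 10) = (o - 5)*(o - 3)*(o + 2)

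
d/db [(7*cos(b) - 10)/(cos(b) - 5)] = 25*sin(b)/(cos(b) - 5)^2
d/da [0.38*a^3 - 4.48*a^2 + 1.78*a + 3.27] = 1.14*a^2 - 8.96*a + 1.78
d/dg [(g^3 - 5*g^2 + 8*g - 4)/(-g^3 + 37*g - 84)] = (-5*g^4 + 90*g^3 - 449*g^2 + 840*g - 524)/(g^6 - 74*g^4 + 168*g^3 + 1369*g^2 - 6216*g + 7056)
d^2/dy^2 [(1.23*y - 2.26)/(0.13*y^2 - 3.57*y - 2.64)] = ((9.3698 - 0.9594*y)*(-0.13*y^2 + 3.57*y + 2.64) - (0.26*y - 3.57)*(0.52*y - 7.14)*(1.23*y - 2.26))/(-0.13*y^2 + 3.57*y + 2.64)^3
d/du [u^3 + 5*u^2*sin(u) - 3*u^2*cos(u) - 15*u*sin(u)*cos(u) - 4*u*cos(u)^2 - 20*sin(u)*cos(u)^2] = 3*u^2*sin(u) + 5*u^2*cos(u) + 3*u^2 + 10*u*sin(u) + 4*u*sin(2*u) - 6*u*cos(u) - 15*u*cos(2*u) - 15*sin(2*u)/2 - 5*cos(u) - 2*cos(2*u) - 15*cos(3*u) - 2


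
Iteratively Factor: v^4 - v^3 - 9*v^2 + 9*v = (v)*(v^3 - v^2 - 9*v + 9) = v*(v - 3)*(v^2 + 2*v - 3) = v*(v - 3)*(v - 1)*(v + 3)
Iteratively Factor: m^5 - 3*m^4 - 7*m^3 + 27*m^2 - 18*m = (m - 1)*(m^4 - 2*m^3 - 9*m^2 + 18*m) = m*(m - 1)*(m^3 - 2*m^2 - 9*m + 18) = m*(m - 2)*(m - 1)*(m^2 - 9) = m*(m - 3)*(m - 2)*(m - 1)*(m + 3)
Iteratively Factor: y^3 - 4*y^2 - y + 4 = (y + 1)*(y^2 - 5*y + 4) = (y - 4)*(y + 1)*(y - 1)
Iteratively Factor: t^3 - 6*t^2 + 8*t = (t - 4)*(t^2 - 2*t) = (t - 4)*(t - 2)*(t)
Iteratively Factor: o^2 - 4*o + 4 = (o - 2)*(o - 2)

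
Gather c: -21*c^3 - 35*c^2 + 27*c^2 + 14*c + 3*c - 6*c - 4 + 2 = -21*c^3 - 8*c^2 + 11*c - 2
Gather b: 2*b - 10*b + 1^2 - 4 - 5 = -8*b - 8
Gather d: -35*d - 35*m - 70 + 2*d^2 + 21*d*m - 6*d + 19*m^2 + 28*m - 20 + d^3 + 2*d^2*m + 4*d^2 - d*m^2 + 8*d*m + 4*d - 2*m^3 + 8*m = d^3 + d^2*(2*m + 6) + d*(-m^2 + 29*m - 37) - 2*m^3 + 19*m^2 + m - 90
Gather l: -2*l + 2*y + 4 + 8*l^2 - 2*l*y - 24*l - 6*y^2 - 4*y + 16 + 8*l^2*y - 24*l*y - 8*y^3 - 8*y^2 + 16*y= l^2*(8*y + 8) + l*(-26*y - 26) - 8*y^3 - 14*y^2 + 14*y + 20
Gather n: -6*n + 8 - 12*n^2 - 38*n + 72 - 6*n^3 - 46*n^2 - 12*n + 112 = -6*n^3 - 58*n^2 - 56*n + 192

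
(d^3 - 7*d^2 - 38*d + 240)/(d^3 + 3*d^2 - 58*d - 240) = (d - 5)/(d + 5)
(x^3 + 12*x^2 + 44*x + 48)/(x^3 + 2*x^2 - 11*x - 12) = (x^2 + 8*x + 12)/(x^2 - 2*x - 3)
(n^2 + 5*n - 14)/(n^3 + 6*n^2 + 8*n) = (n^2 + 5*n - 14)/(n*(n^2 + 6*n + 8))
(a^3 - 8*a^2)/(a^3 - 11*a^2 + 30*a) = a*(a - 8)/(a^2 - 11*a + 30)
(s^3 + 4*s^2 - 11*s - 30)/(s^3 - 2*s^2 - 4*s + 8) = (s^2 + 2*s - 15)/(s^2 - 4*s + 4)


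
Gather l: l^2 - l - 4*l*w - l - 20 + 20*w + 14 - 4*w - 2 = l^2 + l*(-4*w - 2) + 16*w - 8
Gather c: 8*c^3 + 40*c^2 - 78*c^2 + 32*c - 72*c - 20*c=8*c^3 - 38*c^2 - 60*c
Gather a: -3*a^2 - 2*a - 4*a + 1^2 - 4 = -3*a^2 - 6*a - 3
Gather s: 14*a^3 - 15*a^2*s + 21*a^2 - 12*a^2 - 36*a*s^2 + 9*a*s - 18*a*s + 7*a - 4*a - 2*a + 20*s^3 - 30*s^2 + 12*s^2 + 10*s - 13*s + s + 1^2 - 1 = 14*a^3 + 9*a^2 + a + 20*s^3 + s^2*(-36*a - 18) + s*(-15*a^2 - 9*a - 2)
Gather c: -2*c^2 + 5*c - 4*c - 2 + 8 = -2*c^2 + c + 6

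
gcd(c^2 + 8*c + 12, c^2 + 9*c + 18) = c + 6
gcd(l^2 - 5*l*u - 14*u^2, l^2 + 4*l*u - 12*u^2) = 1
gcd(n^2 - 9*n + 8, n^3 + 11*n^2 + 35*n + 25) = 1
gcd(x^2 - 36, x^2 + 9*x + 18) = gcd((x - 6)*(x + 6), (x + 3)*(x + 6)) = x + 6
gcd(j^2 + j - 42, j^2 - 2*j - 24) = j - 6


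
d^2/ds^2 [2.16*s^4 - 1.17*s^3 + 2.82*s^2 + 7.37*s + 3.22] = 25.92*s^2 - 7.02*s + 5.64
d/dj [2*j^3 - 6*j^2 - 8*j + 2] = 6*j^2 - 12*j - 8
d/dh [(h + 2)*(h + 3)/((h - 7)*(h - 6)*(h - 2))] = (-h^4 - 10*h^3 + 125*h^2 + 12*h - 828)/(h^6 - 30*h^5 + 361*h^4 - 2208*h^3 + 7144*h^2 - 11424*h + 7056)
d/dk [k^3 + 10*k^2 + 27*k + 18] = 3*k^2 + 20*k + 27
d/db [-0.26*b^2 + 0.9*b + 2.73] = 0.9 - 0.52*b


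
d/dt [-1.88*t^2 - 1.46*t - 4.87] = -3.76*t - 1.46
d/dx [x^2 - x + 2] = 2*x - 1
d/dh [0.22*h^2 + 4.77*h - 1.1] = 0.44*h + 4.77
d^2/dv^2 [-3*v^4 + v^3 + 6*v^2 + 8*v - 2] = -36*v^2 + 6*v + 12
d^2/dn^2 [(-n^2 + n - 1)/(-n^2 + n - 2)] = 2*(-3*n^2 + 3*n + 1)/(n^6 - 3*n^5 + 9*n^4 - 13*n^3 + 18*n^2 - 12*n + 8)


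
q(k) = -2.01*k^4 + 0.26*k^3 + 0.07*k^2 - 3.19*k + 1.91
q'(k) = -8.04*k^3 + 0.78*k^2 + 0.14*k - 3.19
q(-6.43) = -3479.70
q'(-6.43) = 2165.57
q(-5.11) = -1385.16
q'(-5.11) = 1089.26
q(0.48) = 0.32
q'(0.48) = -3.83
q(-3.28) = -228.69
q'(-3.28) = 288.45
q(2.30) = -58.14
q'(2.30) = -96.56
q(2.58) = -90.45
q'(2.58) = -135.71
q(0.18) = 1.34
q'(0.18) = -3.19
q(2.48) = -77.64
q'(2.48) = -120.68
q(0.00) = 1.91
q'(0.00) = -3.19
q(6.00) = -2563.51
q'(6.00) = -1710.91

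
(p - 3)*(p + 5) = p^2 + 2*p - 15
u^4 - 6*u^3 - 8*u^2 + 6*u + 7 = (u - 7)*(u - 1)*(u + 1)^2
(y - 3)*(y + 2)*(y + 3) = y^3 + 2*y^2 - 9*y - 18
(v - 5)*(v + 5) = v^2 - 25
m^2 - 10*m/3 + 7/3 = (m - 7/3)*(m - 1)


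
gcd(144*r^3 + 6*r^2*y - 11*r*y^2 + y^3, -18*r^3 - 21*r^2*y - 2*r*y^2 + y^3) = -18*r^2 - 3*r*y + y^2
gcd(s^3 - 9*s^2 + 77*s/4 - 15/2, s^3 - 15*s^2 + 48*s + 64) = 1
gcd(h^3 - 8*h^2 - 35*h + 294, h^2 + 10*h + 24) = h + 6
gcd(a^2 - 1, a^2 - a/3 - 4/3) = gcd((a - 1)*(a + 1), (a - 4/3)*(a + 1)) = a + 1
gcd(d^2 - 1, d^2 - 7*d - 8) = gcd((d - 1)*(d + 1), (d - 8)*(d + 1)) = d + 1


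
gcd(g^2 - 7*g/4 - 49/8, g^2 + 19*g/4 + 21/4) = g + 7/4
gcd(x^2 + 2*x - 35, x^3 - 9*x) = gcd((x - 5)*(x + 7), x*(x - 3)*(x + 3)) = 1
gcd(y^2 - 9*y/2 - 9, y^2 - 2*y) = 1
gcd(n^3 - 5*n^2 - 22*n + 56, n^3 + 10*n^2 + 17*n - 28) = n + 4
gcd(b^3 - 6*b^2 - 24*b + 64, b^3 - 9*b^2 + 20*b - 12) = b - 2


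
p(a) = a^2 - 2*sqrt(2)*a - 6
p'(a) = 2*a - 2*sqrt(2)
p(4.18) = -0.35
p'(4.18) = 5.53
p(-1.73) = 1.89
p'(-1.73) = -6.29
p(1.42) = -8.00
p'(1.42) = 0.01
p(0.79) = -7.61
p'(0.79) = -1.25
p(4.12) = -0.68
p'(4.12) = 5.41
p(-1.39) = -0.14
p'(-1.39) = -5.61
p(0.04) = -6.11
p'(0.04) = -2.75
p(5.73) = 10.63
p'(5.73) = 8.63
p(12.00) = 104.06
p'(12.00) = 21.17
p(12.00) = 104.06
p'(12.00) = 21.17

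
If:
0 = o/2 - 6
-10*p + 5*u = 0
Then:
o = 12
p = u/2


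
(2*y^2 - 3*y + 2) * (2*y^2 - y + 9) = 4*y^4 - 8*y^3 + 25*y^2 - 29*y + 18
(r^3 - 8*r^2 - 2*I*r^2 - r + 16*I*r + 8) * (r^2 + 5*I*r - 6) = r^5 - 8*r^4 + 3*I*r^4 + 3*r^3 - 24*I*r^3 - 24*r^2 + 7*I*r^2 + 6*r - 56*I*r - 48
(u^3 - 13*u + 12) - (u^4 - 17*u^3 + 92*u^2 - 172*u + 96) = -u^4 + 18*u^3 - 92*u^2 + 159*u - 84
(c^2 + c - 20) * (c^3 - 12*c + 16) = c^5 + c^4 - 32*c^3 + 4*c^2 + 256*c - 320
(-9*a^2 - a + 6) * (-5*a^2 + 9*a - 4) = 45*a^4 - 76*a^3 - 3*a^2 + 58*a - 24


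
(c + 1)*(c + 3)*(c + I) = c^3 + 4*c^2 + I*c^2 + 3*c + 4*I*c + 3*I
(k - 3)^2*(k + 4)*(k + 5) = k^4 + 3*k^3 - 25*k^2 - 39*k + 180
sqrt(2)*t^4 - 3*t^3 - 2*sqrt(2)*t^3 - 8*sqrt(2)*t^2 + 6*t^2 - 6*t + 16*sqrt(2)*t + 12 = (t - 2)*(t - 3*sqrt(2))*(t + sqrt(2))*(sqrt(2)*t + 1)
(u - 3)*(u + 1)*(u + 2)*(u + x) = u^4 + u^3*x - 7*u^2 - 7*u*x - 6*u - 6*x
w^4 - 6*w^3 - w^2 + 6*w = w*(w - 6)*(w - 1)*(w + 1)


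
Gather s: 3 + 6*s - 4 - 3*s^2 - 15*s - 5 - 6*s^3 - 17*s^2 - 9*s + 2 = -6*s^3 - 20*s^2 - 18*s - 4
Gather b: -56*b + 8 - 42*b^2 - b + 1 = -42*b^2 - 57*b + 9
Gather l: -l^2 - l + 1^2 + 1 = -l^2 - l + 2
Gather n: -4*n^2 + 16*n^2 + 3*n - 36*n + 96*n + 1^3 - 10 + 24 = 12*n^2 + 63*n + 15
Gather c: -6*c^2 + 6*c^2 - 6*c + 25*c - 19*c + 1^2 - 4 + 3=0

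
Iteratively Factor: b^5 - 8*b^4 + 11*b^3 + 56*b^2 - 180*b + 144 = (b - 4)*(b^4 - 4*b^3 - 5*b^2 + 36*b - 36) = (b - 4)*(b - 2)*(b^3 - 2*b^2 - 9*b + 18) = (b - 4)*(b - 3)*(b - 2)*(b^2 + b - 6) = (b - 4)*(b - 3)*(b - 2)^2*(b + 3)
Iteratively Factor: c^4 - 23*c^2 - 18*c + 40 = (c + 4)*(c^3 - 4*c^2 - 7*c + 10) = (c - 5)*(c + 4)*(c^2 + c - 2) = (c - 5)*(c + 2)*(c + 4)*(c - 1)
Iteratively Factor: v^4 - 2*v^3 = (v)*(v^3 - 2*v^2) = v^2*(v^2 - 2*v) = v^3*(v - 2)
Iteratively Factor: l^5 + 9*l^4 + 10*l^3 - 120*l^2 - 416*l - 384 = (l + 3)*(l^4 + 6*l^3 - 8*l^2 - 96*l - 128) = (l - 4)*(l + 3)*(l^3 + 10*l^2 + 32*l + 32) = (l - 4)*(l + 3)*(l + 4)*(l^2 + 6*l + 8) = (l - 4)*(l + 2)*(l + 3)*(l + 4)*(l + 4)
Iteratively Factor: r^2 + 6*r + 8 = (r + 2)*(r + 4)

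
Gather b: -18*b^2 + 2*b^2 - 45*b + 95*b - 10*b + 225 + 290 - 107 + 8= -16*b^2 + 40*b + 416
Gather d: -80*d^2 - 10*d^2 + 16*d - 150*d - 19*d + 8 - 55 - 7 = -90*d^2 - 153*d - 54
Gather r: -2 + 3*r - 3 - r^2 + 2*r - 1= -r^2 + 5*r - 6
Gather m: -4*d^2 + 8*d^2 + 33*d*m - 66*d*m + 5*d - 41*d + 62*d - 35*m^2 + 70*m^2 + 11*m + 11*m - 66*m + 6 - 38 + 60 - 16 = 4*d^2 + 26*d + 35*m^2 + m*(-33*d - 44) + 12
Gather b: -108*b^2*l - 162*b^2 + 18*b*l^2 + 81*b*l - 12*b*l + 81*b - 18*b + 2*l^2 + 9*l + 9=b^2*(-108*l - 162) + b*(18*l^2 + 69*l + 63) + 2*l^2 + 9*l + 9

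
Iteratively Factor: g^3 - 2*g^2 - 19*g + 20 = (g + 4)*(g^2 - 6*g + 5) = (g - 5)*(g + 4)*(g - 1)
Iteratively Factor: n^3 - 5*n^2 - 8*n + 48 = (n - 4)*(n^2 - n - 12) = (n - 4)*(n + 3)*(n - 4)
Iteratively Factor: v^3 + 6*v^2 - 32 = (v + 4)*(v^2 + 2*v - 8) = (v + 4)^2*(v - 2)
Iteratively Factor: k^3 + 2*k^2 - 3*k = (k + 3)*(k^2 - k) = k*(k + 3)*(k - 1)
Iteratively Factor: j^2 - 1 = (j - 1)*(j + 1)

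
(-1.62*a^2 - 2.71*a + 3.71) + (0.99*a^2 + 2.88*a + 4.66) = -0.63*a^2 + 0.17*a + 8.37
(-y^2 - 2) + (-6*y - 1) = -y^2 - 6*y - 3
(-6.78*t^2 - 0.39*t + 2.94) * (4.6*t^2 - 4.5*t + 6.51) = -31.188*t^4 + 28.716*t^3 - 28.8588*t^2 - 15.7689*t + 19.1394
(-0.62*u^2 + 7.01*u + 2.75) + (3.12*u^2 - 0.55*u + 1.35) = 2.5*u^2 + 6.46*u + 4.1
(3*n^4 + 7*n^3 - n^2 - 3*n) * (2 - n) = -3*n^5 - n^4 + 15*n^3 + n^2 - 6*n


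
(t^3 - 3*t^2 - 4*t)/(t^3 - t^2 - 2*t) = (t - 4)/(t - 2)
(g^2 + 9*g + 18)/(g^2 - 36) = (g + 3)/(g - 6)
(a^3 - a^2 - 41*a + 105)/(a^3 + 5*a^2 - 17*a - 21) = (a - 5)/(a + 1)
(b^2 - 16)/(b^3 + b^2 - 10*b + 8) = (b - 4)/(b^2 - 3*b + 2)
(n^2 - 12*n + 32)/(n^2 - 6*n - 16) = (n - 4)/(n + 2)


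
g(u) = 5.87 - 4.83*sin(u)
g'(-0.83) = -3.26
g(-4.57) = 1.09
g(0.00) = 5.87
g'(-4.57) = 0.69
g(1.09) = 1.59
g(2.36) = 2.47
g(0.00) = 5.87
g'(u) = -4.83*cos(u)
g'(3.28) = 4.78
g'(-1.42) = -0.73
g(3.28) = 6.54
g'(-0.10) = -4.81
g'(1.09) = -2.23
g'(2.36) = 3.43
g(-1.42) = 10.65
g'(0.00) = -4.83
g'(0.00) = -4.83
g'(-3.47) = 4.57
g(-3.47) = 4.31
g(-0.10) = 6.35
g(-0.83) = 9.43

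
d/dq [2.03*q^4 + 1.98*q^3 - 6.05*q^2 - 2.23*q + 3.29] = 8.12*q^3 + 5.94*q^2 - 12.1*q - 2.23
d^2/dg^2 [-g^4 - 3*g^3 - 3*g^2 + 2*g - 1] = -12*g^2 - 18*g - 6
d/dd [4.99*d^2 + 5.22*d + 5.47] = 9.98*d + 5.22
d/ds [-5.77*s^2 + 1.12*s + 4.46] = 1.12 - 11.54*s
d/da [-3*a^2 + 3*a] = 3 - 6*a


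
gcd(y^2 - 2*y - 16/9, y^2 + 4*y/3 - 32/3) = y - 8/3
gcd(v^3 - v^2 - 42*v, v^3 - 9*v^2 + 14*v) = v^2 - 7*v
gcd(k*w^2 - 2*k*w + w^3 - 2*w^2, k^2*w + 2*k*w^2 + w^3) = k*w + w^2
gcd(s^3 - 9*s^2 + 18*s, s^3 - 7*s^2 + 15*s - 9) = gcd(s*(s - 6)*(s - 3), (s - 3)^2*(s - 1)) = s - 3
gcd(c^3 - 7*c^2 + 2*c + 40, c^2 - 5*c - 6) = 1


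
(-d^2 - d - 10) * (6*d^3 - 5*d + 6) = -6*d^5 - 6*d^4 - 55*d^3 - d^2 + 44*d - 60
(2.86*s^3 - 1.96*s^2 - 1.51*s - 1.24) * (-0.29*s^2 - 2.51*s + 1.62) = -0.8294*s^5 - 6.6102*s^4 + 9.9907*s^3 + 0.974499999999999*s^2 + 0.666199999999999*s - 2.0088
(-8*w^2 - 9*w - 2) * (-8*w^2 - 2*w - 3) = 64*w^4 + 88*w^3 + 58*w^2 + 31*w + 6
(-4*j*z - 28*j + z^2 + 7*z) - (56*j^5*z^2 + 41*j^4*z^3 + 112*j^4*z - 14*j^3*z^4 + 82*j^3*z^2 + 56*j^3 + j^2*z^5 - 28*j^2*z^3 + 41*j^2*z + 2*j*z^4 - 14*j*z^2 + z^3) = -56*j^5*z^2 - 41*j^4*z^3 - 112*j^4*z + 14*j^3*z^4 - 82*j^3*z^2 - 56*j^3 - j^2*z^5 + 28*j^2*z^3 - 41*j^2*z - 2*j*z^4 + 14*j*z^2 - 4*j*z - 28*j - z^3 + z^2 + 7*z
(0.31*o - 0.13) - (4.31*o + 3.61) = -4.0*o - 3.74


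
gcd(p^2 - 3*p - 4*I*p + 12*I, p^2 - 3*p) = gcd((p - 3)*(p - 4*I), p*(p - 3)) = p - 3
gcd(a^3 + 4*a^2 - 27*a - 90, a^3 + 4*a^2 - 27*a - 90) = a^3 + 4*a^2 - 27*a - 90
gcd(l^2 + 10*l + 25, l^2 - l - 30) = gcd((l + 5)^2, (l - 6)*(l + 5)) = l + 5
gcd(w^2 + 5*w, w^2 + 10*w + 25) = w + 5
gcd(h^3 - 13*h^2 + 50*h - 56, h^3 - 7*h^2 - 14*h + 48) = h - 2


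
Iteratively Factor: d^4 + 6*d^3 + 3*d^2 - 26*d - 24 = (d - 2)*(d^3 + 8*d^2 + 19*d + 12) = (d - 2)*(d + 1)*(d^2 + 7*d + 12) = (d - 2)*(d + 1)*(d + 4)*(d + 3)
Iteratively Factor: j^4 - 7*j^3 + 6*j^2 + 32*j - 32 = (j - 1)*(j^3 - 6*j^2 + 32) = (j - 4)*(j - 1)*(j^2 - 2*j - 8) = (j - 4)^2*(j - 1)*(j + 2)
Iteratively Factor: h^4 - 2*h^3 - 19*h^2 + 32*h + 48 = (h + 1)*(h^3 - 3*h^2 - 16*h + 48) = (h - 3)*(h + 1)*(h^2 - 16) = (h - 3)*(h + 1)*(h + 4)*(h - 4)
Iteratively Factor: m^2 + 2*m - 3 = (m - 1)*(m + 3)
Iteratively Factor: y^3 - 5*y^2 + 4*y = (y - 4)*(y^2 - y) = (y - 4)*(y - 1)*(y)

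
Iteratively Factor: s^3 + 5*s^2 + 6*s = (s)*(s^2 + 5*s + 6) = s*(s + 3)*(s + 2)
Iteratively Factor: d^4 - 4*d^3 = (d)*(d^3 - 4*d^2) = d*(d - 4)*(d^2) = d^2*(d - 4)*(d)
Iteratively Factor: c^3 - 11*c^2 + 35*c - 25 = (c - 5)*(c^2 - 6*c + 5) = (c - 5)*(c - 1)*(c - 5)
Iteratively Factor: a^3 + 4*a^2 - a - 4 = (a + 4)*(a^2 - 1) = (a + 1)*(a + 4)*(a - 1)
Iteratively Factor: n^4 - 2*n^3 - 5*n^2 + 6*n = (n - 3)*(n^3 + n^2 - 2*n) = n*(n - 3)*(n^2 + n - 2) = n*(n - 3)*(n + 2)*(n - 1)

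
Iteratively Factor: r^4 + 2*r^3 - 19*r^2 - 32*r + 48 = (r + 3)*(r^3 - r^2 - 16*r + 16) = (r + 3)*(r + 4)*(r^2 - 5*r + 4) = (r - 1)*(r + 3)*(r + 4)*(r - 4)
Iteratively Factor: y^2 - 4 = (y + 2)*(y - 2)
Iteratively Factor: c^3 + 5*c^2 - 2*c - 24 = (c + 4)*(c^2 + c - 6) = (c - 2)*(c + 4)*(c + 3)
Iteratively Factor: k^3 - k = (k)*(k^2 - 1) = k*(k - 1)*(k + 1)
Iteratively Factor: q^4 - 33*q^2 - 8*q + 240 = (q - 3)*(q^3 + 3*q^2 - 24*q - 80) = (q - 5)*(q - 3)*(q^2 + 8*q + 16) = (q - 5)*(q - 3)*(q + 4)*(q + 4)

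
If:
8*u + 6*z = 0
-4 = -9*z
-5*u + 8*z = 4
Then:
No Solution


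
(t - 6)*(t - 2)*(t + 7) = t^3 - t^2 - 44*t + 84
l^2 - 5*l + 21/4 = (l - 7/2)*(l - 3/2)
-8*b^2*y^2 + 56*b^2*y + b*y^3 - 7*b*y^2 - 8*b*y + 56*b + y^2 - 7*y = (-8*b + y)*(y - 7)*(b*y + 1)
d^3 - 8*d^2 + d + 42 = (d - 7)*(d - 3)*(d + 2)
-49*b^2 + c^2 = (-7*b + c)*(7*b + c)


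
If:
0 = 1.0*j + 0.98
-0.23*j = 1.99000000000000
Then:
No Solution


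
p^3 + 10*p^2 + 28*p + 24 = (p + 2)^2*(p + 6)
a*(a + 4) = a^2 + 4*a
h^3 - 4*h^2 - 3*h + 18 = (h - 3)^2*(h + 2)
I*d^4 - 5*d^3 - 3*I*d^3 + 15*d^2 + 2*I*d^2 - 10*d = d*(d - 2)*(d + 5*I)*(I*d - I)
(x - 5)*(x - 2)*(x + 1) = x^3 - 6*x^2 + 3*x + 10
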